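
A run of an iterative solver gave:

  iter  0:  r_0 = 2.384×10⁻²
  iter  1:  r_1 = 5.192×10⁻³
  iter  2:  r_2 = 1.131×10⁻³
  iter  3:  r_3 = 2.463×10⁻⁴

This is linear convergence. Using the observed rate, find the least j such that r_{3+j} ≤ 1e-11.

12

Rate ρ ≈ r_3/r_2 = 2.463×10⁻⁴/1.131×10⁻³ = 0.2178.
After j more steps, r_{3+j} ≈ 2.463×10⁻⁴·ρ^j; need ρ^j ≤ 1e-11/2.463×10⁻⁴ = 4.06009e-08.
j ≥ ln(4.06009e-08)/ln(0.2178) = -17.0195/-1.52418 = 11.166.
So 12 more iterations are needed.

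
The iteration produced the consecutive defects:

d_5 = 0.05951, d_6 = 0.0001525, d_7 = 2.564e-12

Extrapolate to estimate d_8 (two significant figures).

First estimate the order: p ≈ ln(d_7/d_6) / ln(d_6/d_5) = ln(2.564e-12/0.0001525)/ln(0.0001525/0.05951) = ln(1.68131e-08)/ln(0.00256259) ≈ 3.0002.
Then d_8 ≈ d_7·(d_7/d_6)^p = 2.564e-12·(1.68131e-08)^3.0002 = 2.564e-12·4.73575e-24 ≈ 1.214e-35.

1.2e-35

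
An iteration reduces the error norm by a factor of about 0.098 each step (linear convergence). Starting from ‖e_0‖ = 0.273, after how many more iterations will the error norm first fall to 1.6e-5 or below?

After k steps, ‖e_k‖ ≈ 0.273·0.098^k.
Need 0.098^k ≤ 1.6e-5/0.273 = 5.86081e-05.
k ≥ ln(5.86081e-05)/ln(0.098) = -9.7446/-2.32279 = 4.195.
Smallest integer k = 5.

5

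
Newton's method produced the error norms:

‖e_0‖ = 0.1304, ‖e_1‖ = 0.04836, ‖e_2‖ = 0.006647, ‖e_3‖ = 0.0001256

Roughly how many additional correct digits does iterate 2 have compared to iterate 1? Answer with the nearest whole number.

1

Digits gained ≈ log₁₀(‖e_1‖/‖e_2‖) = log₁₀(0.04836/0.006647) = log₁₀(7.27546) ≈ 0.862.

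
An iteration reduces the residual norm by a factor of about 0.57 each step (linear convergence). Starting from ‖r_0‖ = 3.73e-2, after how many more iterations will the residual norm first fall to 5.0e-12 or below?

After k steps, ‖r_k‖ ≈ 3.73e-2·0.57^k.
Need 0.57^k ≤ 5.0e-12/3.73e-2 = 1.34048e-10.
k ≥ ln(1.34048e-10)/ln(0.57) = -22.7328/-0.56212 = 40.441.
Smallest integer k = 41.

41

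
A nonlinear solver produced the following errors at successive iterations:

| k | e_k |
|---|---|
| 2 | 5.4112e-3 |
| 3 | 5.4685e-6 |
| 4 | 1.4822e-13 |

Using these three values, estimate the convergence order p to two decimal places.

p ≈ ln(e_4/e_3) / ln(e_3/e_2)
  = ln(1.4822e-13/5.4685e-6) / ln(5.4685e-6/5.4112e-3)
  = ln(2.71043e-08) / ln(0.00101059)
  = -17.42357 / -6.89722 ≈ 2.52617

2.53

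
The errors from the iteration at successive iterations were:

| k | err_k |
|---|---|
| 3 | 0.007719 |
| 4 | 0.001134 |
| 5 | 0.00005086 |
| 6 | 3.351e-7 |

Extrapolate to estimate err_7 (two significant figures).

9.9e-11

First estimate the order: p ≈ ln(err_6/err_5) / ln(err_5/err_4) = ln(3.351e-7/0.00005086)/ln(0.00005086/0.001134) = ln(0.00658867)/ln(0.0448501) ≈ 1.6178.
Then err_7 ≈ err_6·(err_6/err_5)^p = 3.351e-7·(0.00658867)^1.6178 = 3.351e-7·0.000295972 ≈ 9.918e-11.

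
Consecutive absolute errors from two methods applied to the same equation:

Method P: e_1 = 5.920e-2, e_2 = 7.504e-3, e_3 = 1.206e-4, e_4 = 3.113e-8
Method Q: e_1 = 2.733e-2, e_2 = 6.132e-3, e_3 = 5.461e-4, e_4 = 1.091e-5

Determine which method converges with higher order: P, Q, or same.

Method P: p ≈ ln(3.113e-8/1.206e-4)/ln(1.206e-4/7.504e-3) ≈ 2.00.
Method Q: p ≈ ln(1.091e-5/5.461e-4)/ln(5.461e-4/6.132e-3) ≈ 1.62.
Method P has the higher order (≈2.0 vs ≈1.6).

P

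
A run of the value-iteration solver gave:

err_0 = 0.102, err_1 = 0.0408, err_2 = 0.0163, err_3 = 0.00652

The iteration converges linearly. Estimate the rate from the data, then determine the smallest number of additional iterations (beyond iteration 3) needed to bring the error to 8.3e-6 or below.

Rate ρ ≈ err_3/err_2 = 0.00652/0.0163 = 0.4000.
After j more steps, err_{3+j} ≈ 0.00652·ρ^j; need ρ^j ≤ 8.3e-6/0.00652 = 0.00127301.
j ≥ ln(0.00127301)/ln(0.4000) = -6.6664/-0.91629 = 7.275.
So 8 more iterations are needed.

8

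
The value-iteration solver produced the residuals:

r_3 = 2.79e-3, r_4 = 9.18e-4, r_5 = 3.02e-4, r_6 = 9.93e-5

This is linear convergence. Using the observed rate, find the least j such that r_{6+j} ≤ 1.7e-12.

Rate ρ ≈ r_6/r_5 = 9.93e-5/3.02e-4 = 0.3288.
After j more steps, r_{6+j} ≈ 9.93e-5·ρ^j; need ρ^j ≤ 1.7e-12/9.93e-5 = 1.71198e-08.
j ≥ ln(1.71198e-08)/ln(0.3288) = -17.8830/-1.11231 = 16.077.
So 17 more iterations are needed.

17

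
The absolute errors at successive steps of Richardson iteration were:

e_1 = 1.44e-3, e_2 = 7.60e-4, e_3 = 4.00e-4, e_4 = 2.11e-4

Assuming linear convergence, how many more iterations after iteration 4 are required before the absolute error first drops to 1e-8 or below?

16

Rate ρ ≈ e_4/e_3 = 2.11e-4/4.00e-4 = 0.5275.
After j more steps, e_{4+j} ≈ 2.11e-4·ρ^j; need ρ^j ≤ 1e-8/2.11e-4 = 4.73934e-05.
j ≥ ln(4.73934e-05)/ln(0.5275) = -9.9570/-0.63961 = 15.567.
So 16 more iterations are needed.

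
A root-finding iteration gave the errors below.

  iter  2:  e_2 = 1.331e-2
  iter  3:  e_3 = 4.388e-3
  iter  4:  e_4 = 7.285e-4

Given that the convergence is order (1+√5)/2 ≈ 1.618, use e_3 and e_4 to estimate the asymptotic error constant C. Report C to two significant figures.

C ≈ e_4 / e_3^1.618
  = 7.285e-4 / (4.388e-3)^1.618
  = 7.285e-4 / 0.000153175 ≈ 4.756

4.8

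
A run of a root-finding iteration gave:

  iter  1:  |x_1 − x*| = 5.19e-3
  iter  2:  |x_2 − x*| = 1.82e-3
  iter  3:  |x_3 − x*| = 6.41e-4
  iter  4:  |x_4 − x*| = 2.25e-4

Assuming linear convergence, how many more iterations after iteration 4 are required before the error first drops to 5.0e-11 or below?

Rate ρ ≈ |x_4 − x*|/|x_3 − x*| = 2.25e-4/6.41e-4 = 0.3510.
After j more steps, |x_{4+j} − x*| ≈ 2.25e-4·ρ^j; need ρ^j ≤ 5.0e-11/2.25e-4 = 2.22222e-07.
j ≥ ln(2.22222e-07)/ln(0.3510) = -15.3196/-1.04697 = 14.632.
So 15 more iterations are needed.

15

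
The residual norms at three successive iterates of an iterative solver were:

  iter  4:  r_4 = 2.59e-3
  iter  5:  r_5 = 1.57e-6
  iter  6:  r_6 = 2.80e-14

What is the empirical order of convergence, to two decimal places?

p ≈ ln(r_6/r_5) / ln(r_5/r_4)
  = ln(2.80e-14/1.57e-6) / ln(1.57e-6/2.59e-3)
  = ln(1.78344e-08) / ln(0.000606178)
  = -17.84214 / -7.40834 ≈ 2.40839

2.41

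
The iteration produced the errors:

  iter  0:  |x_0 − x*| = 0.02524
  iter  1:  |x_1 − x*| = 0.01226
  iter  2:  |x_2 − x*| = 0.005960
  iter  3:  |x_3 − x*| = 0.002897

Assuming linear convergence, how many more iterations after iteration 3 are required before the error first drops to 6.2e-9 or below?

Rate ρ ≈ |x_3 − x*|/|x_2 − x*| = 0.002897/0.005960 = 0.4861.
After j more steps, |x_{3+j} − x*| ≈ 0.002897·ρ^j; need ρ^j ≤ 6.2e-9/0.002897 = 2.14014e-06.
j ≥ ln(2.14014e-06)/ln(0.4861) = -13.0546/-0.72134 = 18.098.
So 19 more iterations are needed.

19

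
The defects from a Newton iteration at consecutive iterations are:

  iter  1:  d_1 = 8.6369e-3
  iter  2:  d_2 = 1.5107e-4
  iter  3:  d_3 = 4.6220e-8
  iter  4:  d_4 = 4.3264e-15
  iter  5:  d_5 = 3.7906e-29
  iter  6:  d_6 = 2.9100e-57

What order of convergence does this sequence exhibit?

2

Consecutive ratios: d_6/d_5 = 2.9100e-57/3.7906e-29 = 7.67688e-29, d_5/d_4 = 3.7906e-29/4.3264e-15 = 8.76156e-15.
p ≈ ln(7.67688e-29)/ln(8.76156e-15) = -64.7368/-32.3684 ≈ 2.00.
So the convergence is quadratic (order 2).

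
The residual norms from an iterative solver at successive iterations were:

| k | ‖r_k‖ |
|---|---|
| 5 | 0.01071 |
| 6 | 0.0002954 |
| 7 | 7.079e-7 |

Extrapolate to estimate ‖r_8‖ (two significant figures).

2.8e-11

First estimate the order: p ≈ ln(‖r_7‖/‖r_6‖) / ln(‖r_6‖/‖r_5‖) = ln(7.079e-7/0.0002954)/ln(0.0002954/0.01071) = ln(0.00239641)/ln(0.0275817) ≈ 1.6804.
Then ‖r_8‖ ≈ ‖r_7‖·(‖r_7‖/‖r_6‖)^p = 7.079e-7·(0.00239641)^1.6804 = 7.079e-7·3.95016e-05 ≈ 2.796e-11.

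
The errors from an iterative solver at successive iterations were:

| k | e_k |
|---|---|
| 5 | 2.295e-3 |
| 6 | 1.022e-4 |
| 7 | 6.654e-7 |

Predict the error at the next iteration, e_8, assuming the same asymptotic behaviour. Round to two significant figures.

1.9e-10

First estimate the order: p ≈ ln(e_7/e_6) / ln(e_6/e_5) = ln(6.654e-7/1.022e-4)/ln(1.022e-4/2.295e-3) = ln(0.00651076)/ln(0.0445316) ≈ 1.6179.
Then e_8 ≈ e_7·(e_7/e_6)^p = 6.654e-7·(0.00651076)^1.6179 = 6.654e-7·0.000290185 ≈ 1.931e-10.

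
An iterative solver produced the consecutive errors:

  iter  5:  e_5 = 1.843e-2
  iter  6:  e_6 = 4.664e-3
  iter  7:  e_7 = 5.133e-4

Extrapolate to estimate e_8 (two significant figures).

First estimate the order: p ≈ ln(e_7/e_6) / ln(e_6/e_5) = ln(5.133e-4/4.664e-3)/ln(4.664e-3/1.843e-2) = ln(0.110056)/ln(0.253066) ≈ 1.6060.
Then e_8 ≈ e_7·(e_7/e_6)^p = 5.133e-4·(0.110056)^1.6060 = 5.133e-4·0.0288956 ≈ 1.483e-05.

1.5e-5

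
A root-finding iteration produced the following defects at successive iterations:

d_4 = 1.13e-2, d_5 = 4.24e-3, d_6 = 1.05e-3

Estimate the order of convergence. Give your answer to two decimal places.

p ≈ ln(d_6/d_5) / ln(d_5/d_4)
  = ln(1.05e-3/4.24e-3) / ln(4.24e-3/1.13e-2)
  = ln(0.247642) / ln(0.375221)
  = -1.39577 / -0.98024 ≈ 1.42391

1.42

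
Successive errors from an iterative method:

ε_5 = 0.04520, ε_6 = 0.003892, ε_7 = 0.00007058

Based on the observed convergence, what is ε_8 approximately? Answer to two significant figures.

1.0e-7

First estimate the order: p ≈ ln(ε_7/ε_6) / ln(ε_6/ε_5) = ln(0.00007058/0.003892)/ln(0.003892/0.04520) = ln(0.0181346)/ln(0.0861062) ≈ 1.6353.
Then ε_8 ≈ ε_7·(ε_7/ε_6)^p = 0.00007058·(0.0181346)^1.6353 = 0.00007058·0.00141951 ≈ 1.002e-07.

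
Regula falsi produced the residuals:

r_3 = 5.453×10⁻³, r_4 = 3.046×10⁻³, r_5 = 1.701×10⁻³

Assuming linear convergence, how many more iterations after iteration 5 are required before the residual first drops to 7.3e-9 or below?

22

Rate ρ ≈ r_5/r_4 = 1.701×10⁻³/3.046×10⁻³ = 0.5584.
After j more steps, r_{5+j} ≈ 1.701×10⁻³·ρ^j; need ρ^j ≤ 7.3e-9/1.701×10⁻³ = 4.29159e-06.
j ≥ ln(4.29159e-06)/ln(0.5584) = -12.3589/-0.58268 = 21.210.
So 22 more iterations are needed.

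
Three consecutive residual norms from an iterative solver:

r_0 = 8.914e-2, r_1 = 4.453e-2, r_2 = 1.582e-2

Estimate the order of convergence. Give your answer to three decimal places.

p ≈ ln(r_2/r_1) / ln(r_1/r_0)
  = ln(1.582e-2/4.453e-2) / ln(4.453e-2/8.914e-2)
  = ln(0.355266) / ln(0.499551)
  = -1.034888 / -0.694046 ≈ 1.491094

1.491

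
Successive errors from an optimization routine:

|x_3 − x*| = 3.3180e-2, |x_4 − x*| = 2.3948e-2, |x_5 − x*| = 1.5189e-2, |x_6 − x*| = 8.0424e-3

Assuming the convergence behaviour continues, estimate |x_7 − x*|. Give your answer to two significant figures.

3.3e-3

First estimate the order: p ≈ ln(|x_6 − x*|/|x_5 − x*|) / ln(|x_5 − x*|/|x_4 − x*|) = ln(8.0424e-3/1.5189e-2)/ln(1.5189e-2/2.3948e-2) = ln(0.529488)/ln(0.634249) ≈ 1.3965.
Then |x_7 − x*| ≈ |x_6 − x*|·(|x_6 − x*|/|x_5 − x*|)^p = 8.0424e-3·(0.529488)^1.3965 = 8.0424e-3·0.411495 ≈ 0.003309.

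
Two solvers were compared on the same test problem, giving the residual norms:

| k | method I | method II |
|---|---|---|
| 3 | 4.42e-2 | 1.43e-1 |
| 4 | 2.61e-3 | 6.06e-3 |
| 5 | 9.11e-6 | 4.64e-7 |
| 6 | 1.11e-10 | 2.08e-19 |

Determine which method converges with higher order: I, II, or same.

II

Method I: p ≈ ln(1.11e-10/9.11e-6)/ln(9.11e-6/2.61e-3) ≈ 2.00.
Method II: p ≈ ln(2.08e-19/4.64e-7)/ln(4.64e-7/6.06e-3) ≈ 3.00.
Method II has the higher order (≈3.0 vs ≈2.0).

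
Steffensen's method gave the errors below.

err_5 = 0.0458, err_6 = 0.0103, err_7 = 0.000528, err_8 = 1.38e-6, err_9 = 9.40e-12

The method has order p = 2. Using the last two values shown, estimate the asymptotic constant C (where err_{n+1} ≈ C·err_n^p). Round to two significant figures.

C ≈ err_9 / err_8^2
  = 9.40e-12 / (1.38e-6)^2
  = 9.40e-12 / 1.9044e-12 ≈ 4.9359

4.9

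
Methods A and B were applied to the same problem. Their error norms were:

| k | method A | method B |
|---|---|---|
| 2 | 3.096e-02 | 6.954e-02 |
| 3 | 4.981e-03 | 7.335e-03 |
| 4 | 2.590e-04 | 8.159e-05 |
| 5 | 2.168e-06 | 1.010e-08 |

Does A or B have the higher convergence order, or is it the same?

Method A: p ≈ ln(2.168e-06/2.590e-04)/ln(2.590e-04/4.981e-03) ≈ 1.62.
Method B: p ≈ ln(1.010e-08/8.159e-05)/ln(8.159e-05/7.335e-03) ≈ 2.00.
Method B has the higher order (≈2.0 vs ≈1.6).

B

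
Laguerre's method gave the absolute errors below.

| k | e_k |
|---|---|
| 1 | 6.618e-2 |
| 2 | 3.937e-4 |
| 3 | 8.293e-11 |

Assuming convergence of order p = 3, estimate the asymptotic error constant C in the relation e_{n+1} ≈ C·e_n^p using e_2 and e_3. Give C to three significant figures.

C ≈ e_3 / e_2^3
  = 8.293e-11 / (3.937e-4)^3
  = 8.293e-11 / 6.10234e-11 ≈ 1.359

1.36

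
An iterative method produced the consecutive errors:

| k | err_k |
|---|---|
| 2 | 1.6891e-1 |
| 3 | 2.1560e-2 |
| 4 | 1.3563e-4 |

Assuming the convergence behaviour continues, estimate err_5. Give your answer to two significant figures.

First estimate the order: p ≈ ln(err_4/err_3) / ln(err_3/err_2) = ln(1.3563e-4/2.1560e-2)/ln(2.1560e-2/1.6891e-1) = ln(0.00629082)/ln(0.127642) ≈ 2.4623.
Then err_5 ≈ err_4·(err_4/err_3)^p = 1.3563e-4·(0.00629082)^2.4623 = 1.3563e-4·3.79977e-06 ≈ 5.154e-10.

5.2e-10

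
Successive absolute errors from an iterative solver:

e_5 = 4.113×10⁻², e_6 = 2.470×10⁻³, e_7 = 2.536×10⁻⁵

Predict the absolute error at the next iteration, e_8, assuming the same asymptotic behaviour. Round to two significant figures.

First estimate the order: p ≈ ln(e_7/e_6) / ln(e_6/e_5) = ln(2.536×10⁻⁵/2.470×10⁻³)/ln(2.470×10⁻³/4.113×10⁻²) = ln(0.0102672)/ln(0.0600535) ≈ 1.6280.
Then e_8 ≈ e_7·(e_7/e_6)^p = 2.536×10⁻⁵·(0.0102672)^1.6280 = 2.536×10⁻⁵·0.000578954 ≈ 1.468e-08.

1.5e-8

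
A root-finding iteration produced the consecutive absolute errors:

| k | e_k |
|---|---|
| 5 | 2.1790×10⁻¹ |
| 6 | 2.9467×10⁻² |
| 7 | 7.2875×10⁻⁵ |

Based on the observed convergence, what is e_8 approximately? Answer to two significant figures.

1.1e-12

First estimate the order: p ≈ ln(e_7/e_6) / ln(e_6/e_5) = ln(7.2875×10⁻⁵/2.9467×10⁻²)/ln(2.9467×10⁻²/2.1790×10⁻¹) = ln(0.00247311)/ln(0.135232) ≈ 3.0000.
Then e_8 ≈ e_7·(e_7/e_6)^p = 7.2875×10⁻⁵·(0.00247311)^3.0000 = 7.2875×10⁻⁵·1.51262e-08 ≈ 1.102e-12.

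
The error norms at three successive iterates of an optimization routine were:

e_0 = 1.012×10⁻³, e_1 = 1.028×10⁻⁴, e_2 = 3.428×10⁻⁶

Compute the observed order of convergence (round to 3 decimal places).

1.487

p ≈ ln(e_2/e_1) / ln(e_1/e_0)
  = ln(3.428×10⁻⁶/1.028×10⁻⁴) / ln(1.028×10⁻⁴/1.012×10⁻³)
  = ln(0.0333463) / ln(0.101581)
  = -3.400808 / -2.286899 ≈ 1.487083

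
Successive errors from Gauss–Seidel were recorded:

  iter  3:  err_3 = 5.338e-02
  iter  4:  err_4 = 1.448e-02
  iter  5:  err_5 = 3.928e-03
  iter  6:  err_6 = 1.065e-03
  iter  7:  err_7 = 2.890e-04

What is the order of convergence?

Consecutive ratios: err_7/err_6 = 2.890e-04/1.065e-03 = 0.271362, err_6/err_5 = 1.065e-03/3.928e-03 = 0.27113.
p ≈ ln(0.271362)/ln(0.27113) = -1.3043/-1.3052 ≈ 1.00.
So the convergence is linear (order 1).

1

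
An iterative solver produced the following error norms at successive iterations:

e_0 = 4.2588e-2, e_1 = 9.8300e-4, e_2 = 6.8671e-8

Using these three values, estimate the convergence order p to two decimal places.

p ≈ ln(e_2/e_1) / ln(e_1/e_0)
  = ln(6.8671e-8/9.8300e-4) / ln(9.8300e-4/4.2588e-2)
  = ln(6.98586e-05) / ln(0.0230816)
  = -9.56904 / -3.76872 ≈ 2.53907

2.54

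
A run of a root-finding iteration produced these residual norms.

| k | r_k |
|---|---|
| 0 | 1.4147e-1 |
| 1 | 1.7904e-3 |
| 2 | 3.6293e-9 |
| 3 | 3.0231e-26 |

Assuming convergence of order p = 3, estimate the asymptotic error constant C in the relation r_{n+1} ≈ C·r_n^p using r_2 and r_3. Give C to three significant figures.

C ≈ r_3 / r_2^3
  = 3.0231e-26 / (3.6293e-9)^3
  = 3.0231e-26 / 4.78045e-26 ≈ 0.63239

0.632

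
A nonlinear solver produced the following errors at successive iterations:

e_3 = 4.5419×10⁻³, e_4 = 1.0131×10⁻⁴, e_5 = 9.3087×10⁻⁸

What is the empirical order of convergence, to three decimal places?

p ≈ ln(e_5/e_4) / ln(e_4/e_3)
  = ln(9.3087×10⁻⁸/1.0131×10⁻⁴) / ln(1.0131×10⁻⁴/4.5419×10⁻³)
  = ln(0.000918833) / ln(0.0223056)
  = -6.992406 / -3.802918 ≈ 1.838695

1.839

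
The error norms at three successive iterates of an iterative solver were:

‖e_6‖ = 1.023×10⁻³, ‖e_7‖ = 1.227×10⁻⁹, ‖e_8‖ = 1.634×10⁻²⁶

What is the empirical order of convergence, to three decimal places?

p ≈ ln(‖e_8‖/‖e_7‖) / ln(‖e_7‖/‖e_6‖)
  = ln(1.634×10⁻²⁶/1.227×10⁻⁹) / ln(1.227×10⁻⁹/1.023×10⁻³)
  = ln(1.3317e-17) / ln(1.19941e-06)
  = -38.857490 / -13.633681 ≈ 2.850110

2.850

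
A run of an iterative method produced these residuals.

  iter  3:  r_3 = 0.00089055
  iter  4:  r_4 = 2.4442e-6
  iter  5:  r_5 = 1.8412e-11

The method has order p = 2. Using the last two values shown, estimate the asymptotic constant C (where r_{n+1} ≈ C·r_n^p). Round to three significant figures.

3.08

C ≈ r_5 / r_4^2
  = 1.8412e-11 / (2.4442e-6)^2
  = 1.8412e-11 / 5.97411e-12 ≈ 3.082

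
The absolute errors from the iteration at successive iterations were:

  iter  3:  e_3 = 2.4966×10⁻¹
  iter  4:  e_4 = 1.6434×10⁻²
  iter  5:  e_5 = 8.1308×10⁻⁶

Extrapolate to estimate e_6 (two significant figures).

4.6e-15

First estimate the order: p ≈ ln(e_5/e_4) / ln(e_4/e_3) = ln(8.1308×10⁻⁶/1.6434×10⁻²)/ln(1.6434×10⁻²/2.4966×10⁻¹) = ln(0.000494755)/ln(0.0658255) ≈ 2.7976.
Then e_6 ≈ e_5·(e_5/e_4)^p = 8.1308×10⁻⁶·(0.000494755)^2.7976 = 8.1308×10⁻⁶·5.65231e-10 ≈ 4.596e-15.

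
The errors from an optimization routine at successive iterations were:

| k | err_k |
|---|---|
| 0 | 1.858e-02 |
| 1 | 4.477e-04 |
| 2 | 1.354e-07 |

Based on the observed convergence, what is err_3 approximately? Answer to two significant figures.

First estimate the order: p ≈ ln(err_2/err_1) / ln(err_1/err_0) = ln(1.354e-07/4.477e-04)/ln(4.477e-04/1.858e-02) = ln(0.000302435)/ln(0.0240958) ≈ 2.1751.
Then err_3 ≈ err_2·(err_2/err_1)^p = 1.354e-07·(0.000302435)^2.1751 = 1.354e-07·2.21321e-08 ≈ 2.997e-15.

3.0e-15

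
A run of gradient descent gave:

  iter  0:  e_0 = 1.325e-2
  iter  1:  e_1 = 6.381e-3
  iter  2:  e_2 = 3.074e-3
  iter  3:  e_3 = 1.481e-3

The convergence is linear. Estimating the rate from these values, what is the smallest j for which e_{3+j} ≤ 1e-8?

Rate ρ ≈ e_3/e_2 = 1.481e-3/3.074e-3 = 0.4818.
After j more steps, e_{3+j} ≈ 1.481e-3·ρ^j; need ρ^j ≤ 1e-8/1.481e-3 = 6.75219e-06.
j ≥ ln(6.75219e-06)/ln(0.4818) = -11.9056/-0.73023 = 16.304.
So 17 more iterations are needed.

17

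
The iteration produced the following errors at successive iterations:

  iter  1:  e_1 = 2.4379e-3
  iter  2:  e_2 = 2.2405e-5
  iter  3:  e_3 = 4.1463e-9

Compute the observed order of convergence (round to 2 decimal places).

1.83

p ≈ ln(e_3/e_2) / ln(e_2/e_1)
  = ln(4.1463e-9/2.2405e-5) / ln(2.2405e-5/2.4379e-3)
  = ln(0.000185061) / ln(0.00919029)
  = -8.59483 / -4.68961 ≈ 1.83274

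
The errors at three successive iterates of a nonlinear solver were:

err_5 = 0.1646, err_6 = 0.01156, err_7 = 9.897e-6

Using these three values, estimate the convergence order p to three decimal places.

2.659

p ≈ ln(err_7/err_6) / ln(err_6/err_5)
  = ln(9.897e-6/0.01156) / ln(0.01156/0.1646)
  = ln(0.000856142) / ln(0.0702309)
  = -7.063074 / -2.655967 ≈ 2.659323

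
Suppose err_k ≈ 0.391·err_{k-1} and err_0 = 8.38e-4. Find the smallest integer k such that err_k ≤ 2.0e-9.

After k steps, err_k ≈ 8.38e-4·0.391^k.
Need 0.391^k ≤ 2.0e-9/8.38e-4 = 2.38663e-06.
k ≥ ln(2.38663e-06)/ln(0.391) = -12.9456/-0.93905 = 13.786.
Smallest integer k = 14.

14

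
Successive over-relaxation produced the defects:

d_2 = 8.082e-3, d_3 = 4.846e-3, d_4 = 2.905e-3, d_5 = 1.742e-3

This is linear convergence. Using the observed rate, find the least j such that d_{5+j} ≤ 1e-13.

47

Rate ρ ≈ d_5/d_4 = 1.742e-3/2.905e-3 = 0.5997.
After j more steps, d_{5+j} ≈ 1.742e-3·ρ^j; need ρ^j ≤ 1e-13/1.742e-3 = 5.74053e-11.
j ≥ ln(5.74053e-11)/ln(0.5997) = -23.5809/-0.51133 = 46.117.
So 47 more iterations are needed.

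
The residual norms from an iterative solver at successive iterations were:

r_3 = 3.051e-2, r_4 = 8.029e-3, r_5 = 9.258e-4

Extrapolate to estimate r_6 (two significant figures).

2.8e-5

First estimate the order: p ≈ ln(r_5/r_4) / ln(r_4/r_3) = ln(9.258e-4/8.029e-3)/ln(8.029e-3/3.051e-2) = ln(0.115307)/ln(0.26316) ≈ 1.6181.
Then r_6 ≈ r_5·(r_5/r_4)^p = 9.258e-4·(0.115307)^1.6181 = 9.258e-4·0.0303381 ≈ 2.809e-05.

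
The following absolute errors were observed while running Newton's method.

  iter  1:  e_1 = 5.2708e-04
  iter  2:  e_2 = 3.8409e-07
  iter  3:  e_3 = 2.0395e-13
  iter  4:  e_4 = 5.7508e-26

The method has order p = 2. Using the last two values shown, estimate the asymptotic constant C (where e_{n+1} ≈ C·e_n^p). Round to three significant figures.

1.38

C ≈ e_4 / e_3^2
  = 5.7508e-26 / (2.0395e-13)^2
  = 5.7508e-26 / 4.15956e-26 ≈ 1.3825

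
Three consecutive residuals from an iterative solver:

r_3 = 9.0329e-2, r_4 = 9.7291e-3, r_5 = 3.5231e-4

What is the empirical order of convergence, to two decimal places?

1.49

p ≈ ln(r_5/r_4) / ln(r_4/r_3)
  = ln(3.5231e-4/9.7291e-3) / ln(9.7291e-3/9.0329e-2)
  = ln(0.036212) / ln(0.107707)
  = -3.31836 / -2.22834 ≈ 1.48916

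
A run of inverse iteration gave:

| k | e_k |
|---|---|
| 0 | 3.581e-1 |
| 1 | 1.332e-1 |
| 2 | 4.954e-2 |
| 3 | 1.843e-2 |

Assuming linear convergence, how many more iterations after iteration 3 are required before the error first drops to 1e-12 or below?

24

Rate ρ ≈ e_3/e_2 = 1.843e-2/4.954e-2 = 0.3720.
After j more steps, e_{3+j} ≈ 1.843e-2·ρ^j; need ρ^j ≤ 1e-12/1.843e-2 = 5.42594e-11.
j ≥ ln(5.42594e-11)/ln(0.3720) = -23.6372/-0.98886 = 23.903.
So 24 more iterations are needed.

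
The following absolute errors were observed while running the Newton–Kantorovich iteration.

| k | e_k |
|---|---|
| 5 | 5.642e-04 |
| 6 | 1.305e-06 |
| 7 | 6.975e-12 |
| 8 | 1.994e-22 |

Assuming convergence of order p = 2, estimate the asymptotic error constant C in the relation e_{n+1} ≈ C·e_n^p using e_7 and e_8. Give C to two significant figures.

C ≈ e_8 / e_7^2
  = 1.994e-22 / (6.975e-12)^2
  = 1.994e-22 / 4.86506e-23 ≈ 4.0986

4.1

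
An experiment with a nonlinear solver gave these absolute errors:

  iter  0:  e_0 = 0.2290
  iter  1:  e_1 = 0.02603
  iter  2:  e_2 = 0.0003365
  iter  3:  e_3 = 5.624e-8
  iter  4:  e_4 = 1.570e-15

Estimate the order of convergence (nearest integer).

2

Consecutive ratios: e_4/e_3 = 1.570e-15/5.624e-8 = 2.79161e-08, e_3/e_2 = 5.624e-8/0.0003365 = 0.000167132.
p ≈ ln(2.79161e-08)/ln(0.000167132) = -17.3941/-8.6967 ≈ 2.00.
So the convergence is quadratic (order 2).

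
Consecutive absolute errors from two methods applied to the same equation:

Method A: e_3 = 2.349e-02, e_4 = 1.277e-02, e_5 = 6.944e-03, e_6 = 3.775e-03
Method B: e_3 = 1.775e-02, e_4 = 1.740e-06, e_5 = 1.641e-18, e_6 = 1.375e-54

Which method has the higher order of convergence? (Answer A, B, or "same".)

Method A: p ≈ ln(3.775e-03/6.944e-03)/ln(6.944e-03/1.277e-02) ≈ 1.00.
Method B: p ≈ ln(1.375e-54/1.641e-18)/ln(1.641e-18/1.740e-06) ≈ 3.00.
Method B has the higher order (≈3.0 vs ≈1.0).

B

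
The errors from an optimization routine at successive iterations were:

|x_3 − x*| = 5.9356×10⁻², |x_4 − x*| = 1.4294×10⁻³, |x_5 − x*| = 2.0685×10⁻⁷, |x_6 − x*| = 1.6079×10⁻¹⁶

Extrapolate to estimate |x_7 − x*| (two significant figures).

First estimate the order: p ≈ ln(|x_6 − x*|/|x_5 − x*|) / ln(|x_5 − x*|/|x_4 − x*|) = ln(1.6079×10⁻¹⁶/2.0685×10⁻⁷)/ln(2.0685×10⁻⁷/1.4294×10⁻³) = ln(7.77327e-10)/ln(0.000144711) ≈ 2.3725.
Then |x_7 − x*| ≈ |x_6 − x*|·(|x_6 − x*|/|x_5 − x*|)^p = 1.6079×10⁻¹⁶·(7.77327e-10)^2.3725 = 1.6079×10⁻¹⁶·2.44319e-22 ≈ 3.928e-38.

3.9e-38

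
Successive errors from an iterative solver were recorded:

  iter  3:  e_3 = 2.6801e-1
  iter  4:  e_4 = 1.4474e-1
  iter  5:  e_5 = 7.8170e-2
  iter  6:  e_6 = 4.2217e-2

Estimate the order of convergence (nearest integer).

Consecutive ratios: e_6/e_5 = 4.2217e-2/7.8170e-2 = 0.540067, e_5/e_4 = 7.8170e-2/1.4474e-1 = 0.540072.
p ≈ ln(0.540067)/ln(0.540072) = -0.6161/-0.6161 ≈ 1.00.
So the convergence is linear (order 1).

1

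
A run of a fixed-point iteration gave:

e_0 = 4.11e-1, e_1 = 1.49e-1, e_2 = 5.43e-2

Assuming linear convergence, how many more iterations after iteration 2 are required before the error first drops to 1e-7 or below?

14

Rate ρ ≈ e_2/e_1 = 5.43e-2/1.49e-1 = 0.3644.
After j more steps, e_{2+j} ≈ 5.43e-2·ρ^j; need ρ^j ≤ 1e-7/5.43e-2 = 1.84162e-06.
j ≥ ln(1.84162e-06)/ln(0.3644) = -13.2049/-1.00950 = 13.081.
So 14 more iterations are needed.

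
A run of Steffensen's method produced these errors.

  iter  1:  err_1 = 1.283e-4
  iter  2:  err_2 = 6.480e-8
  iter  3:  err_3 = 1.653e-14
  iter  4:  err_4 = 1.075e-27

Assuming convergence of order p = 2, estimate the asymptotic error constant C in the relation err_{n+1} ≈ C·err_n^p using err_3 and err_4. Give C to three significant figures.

3.93

C ≈ err_4 / err_3^2
  = 1.075e-27 / (1.653e-14)^2
  = 1.075e-27 / 2.73241e-28 ≈ 3.9343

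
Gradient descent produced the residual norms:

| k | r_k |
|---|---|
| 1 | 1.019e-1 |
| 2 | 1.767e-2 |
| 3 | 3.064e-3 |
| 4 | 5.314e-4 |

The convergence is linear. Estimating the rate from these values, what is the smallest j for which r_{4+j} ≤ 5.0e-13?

12

Rate ρ ≈ r_4/r_3 = 5.314e-4/3.064e-3 = 0.1734.
After j more steps, r_{4+j} ≈ 5.314e-4·ρ^j; need ρ^j ≤ 5.0e-13/5.314e-4 = 9.40911e-10.
j ≥ ln(9.40911e-10)/ln(0.1734) = -20.7842/-1.75215 = 11.862.
So 12 more iterations are needed.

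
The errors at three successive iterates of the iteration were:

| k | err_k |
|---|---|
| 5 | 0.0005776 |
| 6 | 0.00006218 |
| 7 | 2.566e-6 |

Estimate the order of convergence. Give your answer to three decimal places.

1.430

p ≈ ln(err_7/err_6) / ln(err_6/err_5)
  = ln(2.566e-6/0.00006218) / ln(0.00006218/0.0005776)
  = ln(0.0412673) / ln(0.107652)
  = -3.187685 / -2.228851 ≈ 1.430192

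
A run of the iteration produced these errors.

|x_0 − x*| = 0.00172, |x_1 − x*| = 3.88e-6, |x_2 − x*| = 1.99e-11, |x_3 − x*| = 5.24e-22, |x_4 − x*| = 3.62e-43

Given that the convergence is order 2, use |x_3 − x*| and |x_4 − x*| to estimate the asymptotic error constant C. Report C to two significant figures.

1.3

C ≈ |x_4 − x*| / |x_3 − x*|^2
  = 3.62e-43 / (5.24e-22)^2
  = 3.62e-43 / 2.74576e-43 ≈ 1.3184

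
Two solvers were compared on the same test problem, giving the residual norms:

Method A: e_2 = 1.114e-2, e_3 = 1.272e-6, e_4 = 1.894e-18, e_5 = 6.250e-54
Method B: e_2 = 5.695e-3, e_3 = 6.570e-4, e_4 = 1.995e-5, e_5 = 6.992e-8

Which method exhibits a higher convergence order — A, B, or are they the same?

A

Method A: p ≈ ln(6.250e-54/1.894e-18)/ln(1.894e-18/1.272e-6) ≈ 3.00.
Method B: p ≈ ln(6.992e-8/1.995e-5)/ln(1.995e-5/6.570e-4) ≈ 1.62.
Method A has the higher order (≈3.0 vs ≈1.6).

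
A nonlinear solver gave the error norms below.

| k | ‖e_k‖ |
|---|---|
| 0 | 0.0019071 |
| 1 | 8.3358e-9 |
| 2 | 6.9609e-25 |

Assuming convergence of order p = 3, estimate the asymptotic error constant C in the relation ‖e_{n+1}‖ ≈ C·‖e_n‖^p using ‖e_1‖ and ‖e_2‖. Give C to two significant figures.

1.2

C ≈ ‖e_2‖ / ‖e_1‖^3
  = 6.9609e-25 / (8.3358e-9)^3
  = 6.9609e-25 / 5.79218e-25 ≈ 1.2018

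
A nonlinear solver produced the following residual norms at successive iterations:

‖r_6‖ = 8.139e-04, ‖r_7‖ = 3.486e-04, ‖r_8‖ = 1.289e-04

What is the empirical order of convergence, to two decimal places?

p ≈ ln(‖r_8‖/‖r_7‖) / ln(‖r_7‖/‖r_6‖)
  = ln(1.289e-04/3.486e-04) / ln(3.486e-04/8.139e-04)
  = ln(0.369765) / ln(0.428308)
  = -0.99489 / -0.84791 ≈ 1.17334

1.17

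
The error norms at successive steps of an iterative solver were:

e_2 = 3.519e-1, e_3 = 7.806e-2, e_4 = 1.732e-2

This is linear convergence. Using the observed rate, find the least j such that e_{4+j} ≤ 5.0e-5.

4

Rate ρ ≈ e_4/e_3 = 1.732e-2/7.806e-2 = 0.2219.
After j more steps, e_{4+j} ≈ 1.732e-2·ρ^j; need ρ^j ≤ 5.0e-5/1.732e-2 = 0.00288684.
j ≥ ln(0.00288684)/ln(0.2219) = -5.8476/-1.50553 = 3.884.
So 4 more iterations are needed.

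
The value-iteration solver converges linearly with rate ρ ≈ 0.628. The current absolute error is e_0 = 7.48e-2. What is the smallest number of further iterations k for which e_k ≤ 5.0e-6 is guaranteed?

After k steps, e_k ≈ 7.48e-2·0.628^k.
Need 0.628^k ≤ 5.0e-6/7.48e-2 = 6.68449e-05.
k ≥ ln(6.68449e-05)/ln(0.628) = -9.6131/-0.46522 = 20.664.
Smallest integer k = 21.

21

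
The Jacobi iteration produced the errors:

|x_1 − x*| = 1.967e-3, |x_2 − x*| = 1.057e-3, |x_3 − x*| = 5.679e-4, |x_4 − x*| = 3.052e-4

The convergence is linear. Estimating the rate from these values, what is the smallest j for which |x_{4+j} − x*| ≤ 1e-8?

Rate ρ ≈ |x_4 − x*|/|x_3 − x*| = 3.052e-4/5.679e-4 = 0.5374.
After j more steps, |x_{4+j} − x*| ≈ 3.052e-4·ρ^j; need ρ^j ≤ 1e-8/3.052e-4 = 3.27654e-05.
j ≥ ln(3.27654e-05)/ln(0.5374) = -10.3261/-0.62101 = 16.628.
So 17 more iterations are needed.

17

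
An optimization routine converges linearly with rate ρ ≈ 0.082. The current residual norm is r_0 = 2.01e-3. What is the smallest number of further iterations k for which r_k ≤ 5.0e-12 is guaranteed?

8

After k steps, r_k ≈ 2.01e-3·0.082^k.
Need 0.082^k ≤ 5.0e-12/2.01e-3 = 2.48756e-09.
k ≥ ln(2.48756e-09)/ln(0.082) = -19.8120/-2.50104 = 7.922.
Smallest integer k = 8.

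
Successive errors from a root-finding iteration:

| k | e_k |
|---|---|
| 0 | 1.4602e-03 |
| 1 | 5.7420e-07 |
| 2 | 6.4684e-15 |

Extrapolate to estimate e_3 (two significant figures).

1.8e-33

First estimate the order: p ≈ ln(e_2/e_1) / ln(e_1/e_0) = ln(6.4684e-15/5.7420e-07)/ln(5.7420e-07/1.4602e-03) = ln(1.12651e-08)/ln(0.000393234) ≈ 2.3341.
Then e_3 ≈ e_2·(e_2/e_1)^p = 6.4684e-15·(1.12651e-08)^2.3341 = 6.4684e-15·2.80514e-19 ≈ 1.814e-33.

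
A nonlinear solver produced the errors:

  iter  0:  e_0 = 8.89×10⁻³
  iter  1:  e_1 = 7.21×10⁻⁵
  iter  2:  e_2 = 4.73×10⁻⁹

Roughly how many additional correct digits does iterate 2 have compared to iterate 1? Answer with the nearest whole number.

4

Digits gained ≈ log₁₀(e_1/e_2) = log₁₀(7.21×10⁻⁵/4.73×10⁻⁹) = log₁₀(15243.1) ≈ 4.183.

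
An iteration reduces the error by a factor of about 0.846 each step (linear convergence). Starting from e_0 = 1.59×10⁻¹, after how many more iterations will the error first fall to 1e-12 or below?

After k steps, e_k ≈ 1.59×10⁻¹·0.846^k.
Need 0.846^k ≤ 1e-12/1.59×10⁻¹ = 6.28931e-12.
k ≥ ln(6.28931e-12)/ln(0.846) = -25.7922/-0.16724 = 154.223.
Smallest integer k = 155.

155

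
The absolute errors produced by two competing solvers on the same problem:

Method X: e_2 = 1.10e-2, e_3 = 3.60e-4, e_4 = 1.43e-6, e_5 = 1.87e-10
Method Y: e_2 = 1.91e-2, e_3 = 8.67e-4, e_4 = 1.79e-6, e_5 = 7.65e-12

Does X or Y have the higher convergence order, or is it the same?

Method X: p ≈ ln(1.87e-10/1.43e-6)/ln(1.43e-6/3.60e-4) ≈ 1.62.
Method Y: p ≈ ln(7.65e-12/1.79e-6)/ln(1.79e-6/8.67e-4) ≈ 2.00.
Method Y has the higher order (≈2.0 vs ≈1.6).

Y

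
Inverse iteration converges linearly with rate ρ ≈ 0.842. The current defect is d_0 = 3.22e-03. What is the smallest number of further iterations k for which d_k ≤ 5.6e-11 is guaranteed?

104

After k steps, d_k ≈ 3.22e-03·0.842^k.
Need 0.842^k ≤ 5.6e-11/3.22e-03 = 1.73913e-08.
k ≥ ln(1.73913e-08)/ln(0.842) = -17.8673/-0.17198 = 103.892.
Smallest integer k = 104.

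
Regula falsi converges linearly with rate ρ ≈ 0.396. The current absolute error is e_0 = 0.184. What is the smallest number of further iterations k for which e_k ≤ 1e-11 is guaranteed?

26

After k steps, e_k ≈ 0.184·0.396^k.
Need 0.396^k ≤ 1e-11/0.184 = 5.43478e-11.
k ≥ ln(5.43478e-11)/ln(0.396) = -23.6356/-0.92634 = 25.515.
Smallest integer k = 26.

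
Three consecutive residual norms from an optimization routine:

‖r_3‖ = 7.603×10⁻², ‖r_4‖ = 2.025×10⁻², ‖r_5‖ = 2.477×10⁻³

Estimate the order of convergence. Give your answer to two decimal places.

1.59

p ≈ ln(‖r_5‖/‖r_4‖) / ln(‖r_4‖/‖r_3‖)
  = ln(2.477×10⁻³/2.025×10⁻²) / ln(2.025×10⁻²/7.603×10⁻²)
  = ln(0.122321) / ln(0.266342)
  = -2.10111 / -1.32297 ≈ 1.58818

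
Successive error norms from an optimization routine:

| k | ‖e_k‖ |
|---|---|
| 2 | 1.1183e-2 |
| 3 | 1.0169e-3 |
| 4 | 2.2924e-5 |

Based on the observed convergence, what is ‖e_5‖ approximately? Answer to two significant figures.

First estimate the order: p ≈ ln(‖e_4‖/‖e_3‖) / ln(‖e_3‖/‖e_2‖) = ln(2.2924e-5/1.0169e-3)/ln(1.0169e-3/1.1183e-2) = ln(0.022543)/ln(0.0909327) ≈ 1.5817.
Then ‖e_5‖ ≈ ‖e_4‖·(‖e_4‖/‖e_3‖)^p = 2.2924e-5·(0.022543)^1.5817 = 2.2924e-5·0.0024829 ≈ 5.692e-08.

5.7e-8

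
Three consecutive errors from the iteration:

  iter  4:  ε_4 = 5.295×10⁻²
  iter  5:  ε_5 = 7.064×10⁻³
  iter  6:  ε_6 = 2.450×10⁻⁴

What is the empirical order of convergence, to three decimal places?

p ≈ ln(ε_6/ε_5) / ln(ε_5/ε_4)
  = ln(2.450×10⁻⁴/7.064×10⁻³) / ln(7.064×10⁻³/5.295×10⁻²)
  = ln(0.0346829) / ln(0.133409)
  = -3.361509 / -2.014336 ≈ 1.668793

1.669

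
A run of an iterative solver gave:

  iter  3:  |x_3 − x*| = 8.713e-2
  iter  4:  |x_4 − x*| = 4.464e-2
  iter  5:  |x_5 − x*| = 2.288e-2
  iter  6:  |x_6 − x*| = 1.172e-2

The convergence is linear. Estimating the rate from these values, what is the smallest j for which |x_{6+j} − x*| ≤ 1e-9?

25

Rate ρ ≈ |x_6 − x*|/|x_5 − x*| = 1.172e-2/2.288e-2 = 0.5122.
After j more steps, |x_{6+j} − x*| ≈ 1.172e-2·ρ^j; need ρ^j ≤ 1e-9/1.172e-2 = 8.53242e-08.
j ≥ ln(8.53242e-08)/ln(0.5122) = -16.2768/-0.66904 = 24.329.
So 25 more iterations are needed.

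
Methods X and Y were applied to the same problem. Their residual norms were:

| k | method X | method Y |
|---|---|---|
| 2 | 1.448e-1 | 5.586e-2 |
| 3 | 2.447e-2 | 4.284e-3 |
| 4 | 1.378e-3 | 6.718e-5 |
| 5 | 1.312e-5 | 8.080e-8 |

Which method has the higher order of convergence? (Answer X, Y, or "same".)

same

Method X: p ≈ ln(1.312e-5/1.378e-3)/ln(1.378e-3/2.447e-2) ≈ 1.62.
Method Y: p ≈ ln(8.080e-8/6.718e-5)/ln(6.718e-5/4.284e-3) ≈ 1.62.
Both orders ≈ 1.6 — effectively the same.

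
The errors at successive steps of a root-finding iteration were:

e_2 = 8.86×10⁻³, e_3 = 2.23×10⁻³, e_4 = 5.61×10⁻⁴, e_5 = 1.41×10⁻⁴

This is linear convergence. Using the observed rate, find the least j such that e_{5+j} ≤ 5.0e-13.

Rate ρ ≈ e_5/e_4 = 1.41×10⁻⁴/5.61×10⁻⁴ = 0.2513.
After j more steps, e_{5+j} ≈ 1.41×10⁻⁴·ρ^j; need ρ^j ≤ 5.0e-13/1.41×10⁻⁴ = 3.5461e-09.
j ≥ ln(3.5461e-09)/ln(0.2513) = -19.4574/-1.38111 = 14.088.
So 15 more iterations are needed.

15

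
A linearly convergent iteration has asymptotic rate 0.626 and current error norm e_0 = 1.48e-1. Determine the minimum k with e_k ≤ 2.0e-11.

49

After k steps, e_k ≈ 1.48e-1·0.626^k.
Need 0.626^k ≤ 2.0e-11/1.48e-1 = 1.35135e-10.
k ≥ ln(1.35135e-10)/ln(0.626) = -22.7247/-0.46840 = 48.516.
Smallest integer k = 49.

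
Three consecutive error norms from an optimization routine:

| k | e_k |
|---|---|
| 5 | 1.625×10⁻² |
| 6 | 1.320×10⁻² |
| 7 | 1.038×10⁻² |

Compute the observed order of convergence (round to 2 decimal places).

1.16

p ≈ ln(e_7/e_6) / ln(e_6/e_5)
  = ln(1.038×10⁻²/1.320×10⁻²) / ln(1.320×10⁻²/1.625×10⁻²)
  = ln(0.786364) / ln(0.812308)
  = -0.24034 / -0.20788 ≈ 1.15615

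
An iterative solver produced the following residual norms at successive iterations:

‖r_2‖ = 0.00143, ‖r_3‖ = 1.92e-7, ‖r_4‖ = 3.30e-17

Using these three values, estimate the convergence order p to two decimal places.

p ≈ ln(‖r_4‖/‖r_3‖) / ln(‖r_3‖/‖r_2‖)
  = ln(3.30e-17/1.92e-7) / ln(1.92e-7/0.00143)
  = ln(1.71875e-10) / ln(0.000134266)
  = -22.48425 / -8.91569 ≈ 2.52187

2.52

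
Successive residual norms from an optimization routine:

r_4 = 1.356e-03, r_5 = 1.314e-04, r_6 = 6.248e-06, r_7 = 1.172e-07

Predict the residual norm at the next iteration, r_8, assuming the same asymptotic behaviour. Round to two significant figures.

First estimate the order: p ≈ ln(r_7/r_6) / ln(r_6/r_5) = ln(1.172e-07/6.248e-06)/ln(6.248e-06/1.314e-04) = ln(0.018758)/ln(0.0475495) ≈ 1.3054.
Then r_8 ≈ r_7·(r_7/r_6)^p = 1.172e-07·(0.018758)^1.3054 = 1.172e-07·0.00556952 ≈ 6.527e-10.

6.5e-10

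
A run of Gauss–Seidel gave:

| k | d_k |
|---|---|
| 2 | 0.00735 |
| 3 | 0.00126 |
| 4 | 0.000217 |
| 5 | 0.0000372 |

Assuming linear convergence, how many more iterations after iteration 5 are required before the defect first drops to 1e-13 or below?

12

Rate ρ ≈ d_5/d_4 = 0.0000372/0.000217 = 0.1714.
After j more steps, d_{5+j} ≈ 0.0000372·ρ^j; need ρ^j ≤ 1e-13/0.0000372 = 2.68817e-09.
j ≥ ln(2.68817e-09)/ln(0.1714) = -19.7344/-1.76376 = 11.189.
So 12 more iterations are needed.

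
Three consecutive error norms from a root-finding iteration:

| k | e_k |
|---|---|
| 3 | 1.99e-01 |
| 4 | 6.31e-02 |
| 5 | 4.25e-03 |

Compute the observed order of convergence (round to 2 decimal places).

2.35

p ≈ ln(e_5/e_4) / ln(e_4/e_3)
  = ln(4.25e-03/6.31e-02) / ln(6.31e-02/1.99e-01)
  = ln(0.0673534) / ln(0.317085)
  = -2.69780 / -1.14859 ≈ 2.34879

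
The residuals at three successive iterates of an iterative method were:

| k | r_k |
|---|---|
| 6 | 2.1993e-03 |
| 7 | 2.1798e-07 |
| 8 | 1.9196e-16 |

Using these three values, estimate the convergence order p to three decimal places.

p ≈ ln(r_8/r_7) / ln(r_7/r_6)
  = ln(1.9196e-16/2.1798e-07) / ln(2.1798e-07/2.1993e-03)
  = ln(8.80631e-10) / ln(9.91134e-05)
  = -20.850382 / -9.219246 ≈ 2.261615

2.262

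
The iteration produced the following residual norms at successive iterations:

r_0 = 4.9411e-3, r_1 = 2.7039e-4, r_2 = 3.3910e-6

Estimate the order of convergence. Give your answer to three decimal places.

1.507

p ≈ ln(r_2/r_1) / ln(r_1/r_0)
  = ln(3.3910e-6/2.7039e-4) / ln(2.7039e-4/4.9411e-3)
  = ln(0.0125411) / ln(0.0547226)
  = -4.378744 / -2.905478 ≈ 1.507065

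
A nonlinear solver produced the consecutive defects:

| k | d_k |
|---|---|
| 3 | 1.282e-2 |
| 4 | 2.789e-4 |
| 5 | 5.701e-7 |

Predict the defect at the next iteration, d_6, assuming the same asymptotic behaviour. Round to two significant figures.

First estimate the order: p ≈ ln(d_5/d_4) / ln(d_4/d_3) = ln(5.701e-7/2.789e-4)/ln(2.789e-4/1.282e-2) = ln(0.0020441)/ln(0.0217551) ≈ 1.6178.
Then d_6 ≈ d_5·(d_5/d_4)^p = 5.701e-7·(0.0020441)^1.6178 = 5.701e-7·4.45585e-05 ≈ 2.54e-11.

2.5e-11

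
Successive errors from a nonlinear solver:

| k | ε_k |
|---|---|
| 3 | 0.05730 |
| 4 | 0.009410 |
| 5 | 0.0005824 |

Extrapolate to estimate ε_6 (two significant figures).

First estimate the order: p ≈ ln(ε_5/ε_4) / ln(ε_4/ε_3) = ln(0.0005824/0.009410)/ln(0.009410/0.05730) = ln(0.0618916)/ln(0.164223) ≈ 1.5402.
Then ε_6 ≈ ε_5·(ε_5/ε_4)^p = 0.0005824·(0.0618916)^1.5402 = 0.0005824·0.013768 ≈ 8.018e-06.

8.0e-6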